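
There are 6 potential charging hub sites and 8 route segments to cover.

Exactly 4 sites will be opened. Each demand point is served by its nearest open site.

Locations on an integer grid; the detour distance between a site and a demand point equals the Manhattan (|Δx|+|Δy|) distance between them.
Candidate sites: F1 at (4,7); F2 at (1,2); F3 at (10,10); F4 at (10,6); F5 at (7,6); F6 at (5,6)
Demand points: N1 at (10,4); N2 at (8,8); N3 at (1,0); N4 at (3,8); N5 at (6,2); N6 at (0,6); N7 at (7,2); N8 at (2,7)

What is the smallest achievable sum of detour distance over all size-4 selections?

25

Open {F1, F2, F4, F5}.
  N1→F4 2, N2→F5 3, N3→F2 2, N4→F1 2, N5→F2 5, N6→F1 5, N7→F5 4, N8→F1 2  ⇒ total 25.
Compare {F1, F2, F3, F4}: total 28.
Compare {F1, F2, F3, F5}: total 28.
No size-4 selection does better; minimum is 25.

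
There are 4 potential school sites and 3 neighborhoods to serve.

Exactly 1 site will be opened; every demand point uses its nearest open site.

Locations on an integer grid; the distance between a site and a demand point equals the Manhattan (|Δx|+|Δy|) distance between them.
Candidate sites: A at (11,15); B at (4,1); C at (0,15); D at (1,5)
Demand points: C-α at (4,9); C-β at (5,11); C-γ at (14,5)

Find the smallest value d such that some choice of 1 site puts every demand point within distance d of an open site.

13

Open {A}.
  Farthest demand point is C-α at distance 13 (to A); all others are ≤ 13.
With {D} the worst case is 13.
With {B} the worst case is 14.
No size-1 selection achieves below 13.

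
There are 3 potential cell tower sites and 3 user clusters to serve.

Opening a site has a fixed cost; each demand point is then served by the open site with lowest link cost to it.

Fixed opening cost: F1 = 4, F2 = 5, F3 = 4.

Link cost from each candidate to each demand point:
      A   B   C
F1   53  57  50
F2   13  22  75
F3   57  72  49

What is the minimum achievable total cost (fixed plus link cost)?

Open {F2, F3}: assign each demand point to its cheapest open site.
  A→F2 13, B→F2 22, C→F3 49
  link cost 84, fixed 9 → total 93.
Compare {F1, F2}: link cost 85 + fixed 9 = 94.
Compare {F1, F2, F3}: link cost 84 + fixed 13 = 97.
Compare {F2}: link cost 110 + fixed 5 = 115.
All other subsets cost ≥ 94. Minimum total cost: 93.

93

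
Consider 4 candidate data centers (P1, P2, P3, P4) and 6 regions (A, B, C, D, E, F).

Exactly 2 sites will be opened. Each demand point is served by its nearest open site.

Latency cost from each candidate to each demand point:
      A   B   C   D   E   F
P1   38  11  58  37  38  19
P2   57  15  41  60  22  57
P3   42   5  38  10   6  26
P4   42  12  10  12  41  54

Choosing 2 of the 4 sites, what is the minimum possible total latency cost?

Open {P3, P4}.
  A→P3 42, B→P3 5, C→P4 10, D→P3 10, E→P3 6, F→P3 26  ⇒ total 99.
Compare {P1, P3}: total 116.
Compare {P2, P3}: total 127.
No size-2 selection does better; minimum is 99.

99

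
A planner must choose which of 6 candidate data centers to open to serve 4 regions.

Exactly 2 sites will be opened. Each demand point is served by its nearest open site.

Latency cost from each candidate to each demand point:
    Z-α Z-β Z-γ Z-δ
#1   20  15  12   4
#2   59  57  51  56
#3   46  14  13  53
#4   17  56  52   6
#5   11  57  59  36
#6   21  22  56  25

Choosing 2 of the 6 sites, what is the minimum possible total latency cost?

42

Open {#1, #5}.
  Z-α→#5 11, Z-β→#1 15, Z-γ→#1 12, Z-δ→#1 4  ⇒ total 42.
Compare {#1, #4}: total 48.
Compare {#1, #3}: total 50.
No size-2 selection does better; minimum is 42.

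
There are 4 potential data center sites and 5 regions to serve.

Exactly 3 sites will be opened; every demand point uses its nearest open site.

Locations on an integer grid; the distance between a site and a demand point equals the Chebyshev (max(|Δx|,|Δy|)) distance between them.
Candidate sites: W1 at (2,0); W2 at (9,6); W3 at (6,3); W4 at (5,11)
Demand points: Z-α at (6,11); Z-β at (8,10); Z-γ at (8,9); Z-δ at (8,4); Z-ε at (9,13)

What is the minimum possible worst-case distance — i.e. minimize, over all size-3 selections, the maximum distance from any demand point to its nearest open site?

Open {W1, W2, W4}.
  Farthest demand point is Z-ε at distance 4 (to W4); all others are ≤ 4.
With {W1, W3, W4} the worst case is 4.
With {W2, W3, W4} the worst case is 4.
No size-3 selection achieves below 4.

4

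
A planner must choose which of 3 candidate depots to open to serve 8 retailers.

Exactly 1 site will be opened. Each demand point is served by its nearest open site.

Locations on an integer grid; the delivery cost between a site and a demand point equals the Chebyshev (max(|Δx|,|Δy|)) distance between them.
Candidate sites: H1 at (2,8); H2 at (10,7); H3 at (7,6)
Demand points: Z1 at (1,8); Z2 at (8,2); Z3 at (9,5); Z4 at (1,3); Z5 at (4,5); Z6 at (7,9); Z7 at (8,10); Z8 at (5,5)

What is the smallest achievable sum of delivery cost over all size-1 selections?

Open {H3}.
  Z1→H3 6, Z2→H3 4, Z3→H3 2, Z4→H3 6, Z5→H3 3, Z6→H3 3, Z7→H3 4, Z8→H3 2  ⇒ total 30.
Compare {H1}: total 36.
Compare {H2}: total 42.

30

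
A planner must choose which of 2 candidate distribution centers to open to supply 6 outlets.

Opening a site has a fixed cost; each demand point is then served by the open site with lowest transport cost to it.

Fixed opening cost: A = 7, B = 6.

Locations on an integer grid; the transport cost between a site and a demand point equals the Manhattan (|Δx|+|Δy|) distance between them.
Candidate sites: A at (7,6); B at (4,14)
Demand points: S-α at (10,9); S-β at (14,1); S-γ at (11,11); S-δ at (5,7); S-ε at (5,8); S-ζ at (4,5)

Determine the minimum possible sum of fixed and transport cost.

Open {A}: assign each demand point to its cheapest open site.
  S-α→A 6, S-β→A 12, S-γ→A 9, S-δ→A 3, S-ε→A 4, S-ζ→A 4
  transport cost 38, fixed 7 → total 45.
Compare {A, B}: transport cost 38 + fixed 13 = 51.
Compare {B}: transport cost 68 + fixed 6 = 74.

45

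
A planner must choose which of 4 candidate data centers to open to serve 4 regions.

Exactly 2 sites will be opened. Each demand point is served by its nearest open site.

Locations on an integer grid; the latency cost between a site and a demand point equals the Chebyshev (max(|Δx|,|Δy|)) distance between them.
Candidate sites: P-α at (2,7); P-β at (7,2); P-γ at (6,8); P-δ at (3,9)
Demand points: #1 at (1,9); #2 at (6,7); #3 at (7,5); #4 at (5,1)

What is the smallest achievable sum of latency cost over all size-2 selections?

10

Open {P-β, P-δ}.
  #1→P-δ 2, #2→P-δ 3, #3→P-β 3, #4→P-β 2  ⇒ total 10.
Compare {P-α, P-β}: total 11.
Compare {P-β, P-γ}: total 11.
No size-2 selection does better; minimum is 10.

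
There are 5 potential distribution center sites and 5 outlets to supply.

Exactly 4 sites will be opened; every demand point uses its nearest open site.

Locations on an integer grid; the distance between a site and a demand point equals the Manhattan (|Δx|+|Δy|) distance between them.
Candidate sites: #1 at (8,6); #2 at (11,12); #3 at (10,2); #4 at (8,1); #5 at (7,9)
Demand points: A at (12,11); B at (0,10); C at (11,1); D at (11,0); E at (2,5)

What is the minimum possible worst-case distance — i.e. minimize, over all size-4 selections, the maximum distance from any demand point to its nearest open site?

Open {#1, #2, #3, #5}.
  Farthest demand point is B at distance 8 (to #5); all others are ≤ 8.
With {#1, #2, #4, #5} the worst case is 8.
With {#1, #3, #4, #5} the worst case is 8.
No size-4 selection achieves below 8.

8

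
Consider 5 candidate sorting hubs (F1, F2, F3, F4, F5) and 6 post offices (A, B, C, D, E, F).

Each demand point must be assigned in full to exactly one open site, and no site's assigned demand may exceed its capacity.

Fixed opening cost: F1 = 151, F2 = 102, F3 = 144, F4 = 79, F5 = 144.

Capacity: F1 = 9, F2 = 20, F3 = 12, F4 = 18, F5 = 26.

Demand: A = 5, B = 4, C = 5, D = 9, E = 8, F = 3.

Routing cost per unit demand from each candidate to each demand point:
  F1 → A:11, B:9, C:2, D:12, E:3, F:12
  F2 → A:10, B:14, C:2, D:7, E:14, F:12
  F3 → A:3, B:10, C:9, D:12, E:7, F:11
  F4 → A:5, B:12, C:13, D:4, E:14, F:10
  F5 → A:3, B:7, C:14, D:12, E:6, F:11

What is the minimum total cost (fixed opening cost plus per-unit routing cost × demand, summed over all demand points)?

Open {F2, F5}; cheapest assignment that respects the capacities:
  F2 (cap 20, load 14): C, D — cost 5×2 + 9×7 = 73
  F5 (cap 26, load 20): A, B, E, F — cost 5×3 + 4×7 + 8×6 + 3×11 = 124
  Shipping 197, fixed 246 → total 443.
  Any other capacity-feasible assignment to {F2, F5} ships for at least 197.
Compare {F4, F5}: its best feasible assignment gives total 445.
Compare {F2, F4}: its best feasible assignment gives total 448.
Every other set of open sites that can feasibly serve all demand totals ≥ 445 even under its best assignment. Minimum: 443.

443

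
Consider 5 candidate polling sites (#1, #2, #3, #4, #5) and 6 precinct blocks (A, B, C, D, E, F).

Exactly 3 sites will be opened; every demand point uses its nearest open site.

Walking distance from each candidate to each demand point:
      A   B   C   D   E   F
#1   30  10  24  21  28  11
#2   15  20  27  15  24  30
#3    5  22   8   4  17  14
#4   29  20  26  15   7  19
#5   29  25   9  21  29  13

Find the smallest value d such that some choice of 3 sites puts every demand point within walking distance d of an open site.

11

Open {#1, #3, #4}.
  Farthest demand point is F at walking distance 11 (to #1); all others are ≤ 11.
With {#1, #2, #3} the worst case is 17.
With {#1, #3, #5} the worst case is 17.
No size-3 selection achieves below 11.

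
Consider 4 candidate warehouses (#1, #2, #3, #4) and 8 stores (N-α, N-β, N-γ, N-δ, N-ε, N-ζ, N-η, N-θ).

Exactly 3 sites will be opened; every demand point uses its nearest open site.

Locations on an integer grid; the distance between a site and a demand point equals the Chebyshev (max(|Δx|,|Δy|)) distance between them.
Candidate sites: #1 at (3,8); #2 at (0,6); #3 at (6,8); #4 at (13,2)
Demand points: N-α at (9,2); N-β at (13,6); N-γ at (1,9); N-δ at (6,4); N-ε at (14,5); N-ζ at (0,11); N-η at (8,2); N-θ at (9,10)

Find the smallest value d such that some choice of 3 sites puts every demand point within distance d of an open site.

5

Open {#1, #3, #4}.
  Farthest demand point is N-η at distance 5 (to #4); all others are ≤ 5.
With {#2, #3, #4} the worst case is 5.
With {#1, #2, #4} the worst case is 6.
No size-3 selection achieves below 5.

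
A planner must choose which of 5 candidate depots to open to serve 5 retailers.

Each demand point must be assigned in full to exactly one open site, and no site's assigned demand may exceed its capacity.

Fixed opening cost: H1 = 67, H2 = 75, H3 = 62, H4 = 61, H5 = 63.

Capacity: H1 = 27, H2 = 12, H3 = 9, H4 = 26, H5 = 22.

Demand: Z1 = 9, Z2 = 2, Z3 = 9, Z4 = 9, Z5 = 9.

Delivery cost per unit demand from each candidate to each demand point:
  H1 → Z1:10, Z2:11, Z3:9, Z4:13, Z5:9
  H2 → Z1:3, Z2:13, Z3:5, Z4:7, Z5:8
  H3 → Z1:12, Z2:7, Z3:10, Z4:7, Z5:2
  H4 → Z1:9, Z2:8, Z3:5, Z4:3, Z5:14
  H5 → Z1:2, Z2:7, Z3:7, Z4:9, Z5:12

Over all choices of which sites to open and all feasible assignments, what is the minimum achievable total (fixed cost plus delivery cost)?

308

Open {H3, H4, H5}; cheapest assignment that respects the capacities:
  H3 (cap 9, load 9): Z5 — cost 9×2 = 18
  H4 (cap 26, load 18): Z3, Z4 — cost 9×5 + 9×3 = 72
  H5 (cap 22, load 11): Z1, Z2 — cost 9×2 + 2×7 = 32
  Shipping 122, fixed 186 → total 308.
  Any other capacity-feasible assignment to {H3, H4, H5} ships for at least 122.
Compare {H2, H3, H4}: its best feasible assignment gives total 331.
Compare {H4, H5}: its best feasible assignment gives total 336.
Every other set of open sites that can feasibly serve all demand totals ≥ 331 even under its best assignment. Minimum: 308.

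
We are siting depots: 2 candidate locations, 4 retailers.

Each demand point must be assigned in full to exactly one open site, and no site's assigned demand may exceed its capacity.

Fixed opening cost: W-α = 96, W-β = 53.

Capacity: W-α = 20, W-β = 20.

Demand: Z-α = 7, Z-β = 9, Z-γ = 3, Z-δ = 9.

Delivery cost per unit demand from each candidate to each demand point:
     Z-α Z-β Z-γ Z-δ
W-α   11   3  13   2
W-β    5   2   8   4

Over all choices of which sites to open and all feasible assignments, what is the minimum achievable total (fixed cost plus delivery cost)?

Open {W-α, W-β}; cheapest assignment that respects the capacities:
  W-α (cap 20, load 9): Z-δ — cost 9×2 = 18
  W-β (cap 20, load 19): Z-α, Z-β, Z-γ — cost 7×5 + 9×2 + 3×8 = 77
  Shipping 95, fixed 149 → total 244.
  Any other capacity-feasible assignment to {W-α, W-β} ships for at least 95.
Total demand is 28 and no other set of sites has combined capacity ≥ 28, so {W-α, W-β} is the only feasible choice of open sites. Minimum: 244.

244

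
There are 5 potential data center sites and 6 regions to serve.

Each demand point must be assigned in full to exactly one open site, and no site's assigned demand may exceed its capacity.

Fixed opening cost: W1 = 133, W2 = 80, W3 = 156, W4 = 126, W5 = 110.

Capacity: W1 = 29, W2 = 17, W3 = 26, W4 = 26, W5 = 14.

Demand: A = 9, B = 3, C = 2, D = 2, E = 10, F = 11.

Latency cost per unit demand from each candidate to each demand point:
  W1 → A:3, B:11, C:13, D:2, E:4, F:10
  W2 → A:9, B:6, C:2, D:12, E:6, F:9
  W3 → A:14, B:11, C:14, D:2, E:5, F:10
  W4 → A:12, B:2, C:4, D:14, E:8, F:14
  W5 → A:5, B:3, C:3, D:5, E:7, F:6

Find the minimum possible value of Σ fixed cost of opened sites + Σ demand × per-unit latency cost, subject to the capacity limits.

405

Open {W1, W2}; cheapest assignment that respects the capacities:
  W1 (cap 29, load 21): A, D, E — cost 9×3 + 2×2 + 10×4 = 71
  W2 (cap 17, load 16): B, C, F — cost 3×6 + 2×2 + 11×9 = 121
  Shipping 192, fixed 213 → total 405.
  Any other capacity-feasible assignment to {W1, W2} ships for at least 192.
Compare {W1, W5}: its best feasible assignment gives total 415.
Compare {W1, W2, W5}: its best feasible assignment gives total 473.
Every other set of open sites that can feasibly serve all demand totals ≥ 415 even under its best assignment. Minimum: 405.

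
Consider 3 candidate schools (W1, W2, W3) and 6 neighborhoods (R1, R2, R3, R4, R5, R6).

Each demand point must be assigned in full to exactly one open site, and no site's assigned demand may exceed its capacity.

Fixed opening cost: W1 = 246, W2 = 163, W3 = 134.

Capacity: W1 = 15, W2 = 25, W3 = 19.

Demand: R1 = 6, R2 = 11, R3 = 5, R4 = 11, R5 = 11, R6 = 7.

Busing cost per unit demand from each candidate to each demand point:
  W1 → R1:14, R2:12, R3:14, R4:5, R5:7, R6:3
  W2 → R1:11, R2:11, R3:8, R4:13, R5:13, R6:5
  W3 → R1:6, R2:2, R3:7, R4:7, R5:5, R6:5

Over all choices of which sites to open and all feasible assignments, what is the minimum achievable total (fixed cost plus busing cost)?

874

Open {W1, W2, W3}; cheapest assignment that respects the capacities:
  W1 (cap 15, load 11): R4 — cost 11×5 = 55
  W2 (cap 25, load 23): R3, R5, R6 — cost 5×8 + 11×13 + 7×5 = 218
  W3 (cap 19, load 17): R1, R2 — cost 6×6 + 11×2 = 58
  Shipping 331, fixed 543 → total 874.
  Any other capacity-feasible assignment to {W1, W2, W3} ships for at least 331.
Total demand is 51 and no other set of sites has combined capacity ≥ 51, so {W1, W2, W3} is the only feasible choice of open sites. Minimum: 874.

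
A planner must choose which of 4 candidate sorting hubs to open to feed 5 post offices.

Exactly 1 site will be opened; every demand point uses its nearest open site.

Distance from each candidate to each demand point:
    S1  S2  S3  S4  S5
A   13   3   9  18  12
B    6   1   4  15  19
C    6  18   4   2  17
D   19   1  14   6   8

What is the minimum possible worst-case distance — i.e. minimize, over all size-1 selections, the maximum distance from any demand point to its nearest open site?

18

Open {A}.
  Farthest demand point is S4 at distance 18 (to A); all others are ≤ 18.
With {C} the worst case is 18.
With {B} the worst case is 19.
No size-1 selection achieves below 18.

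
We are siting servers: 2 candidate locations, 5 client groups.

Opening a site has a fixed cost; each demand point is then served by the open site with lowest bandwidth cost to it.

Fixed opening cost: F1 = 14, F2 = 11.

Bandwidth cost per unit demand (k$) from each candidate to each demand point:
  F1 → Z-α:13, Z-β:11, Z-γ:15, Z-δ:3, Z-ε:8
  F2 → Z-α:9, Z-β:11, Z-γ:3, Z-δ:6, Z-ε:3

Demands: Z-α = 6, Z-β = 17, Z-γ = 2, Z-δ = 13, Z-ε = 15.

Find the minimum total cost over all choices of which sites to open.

Open {F1, F2}: assign each demand point to its cheapest open site.
  Z-α→F2 6×9=54, Z-β→F1 17×11=187, Z-γ→F2 2×3=6, Z-δ→F1 13×3=39, Z-ε→F2 15×3=45
  bandwidth cost 331, fixed 25 → total 356.
Compare {F2}: bandwidth cost 370 + fixed 11 = 381.
Compare {F1}: bandwidth cost 454 + fixed 14 = 468.

356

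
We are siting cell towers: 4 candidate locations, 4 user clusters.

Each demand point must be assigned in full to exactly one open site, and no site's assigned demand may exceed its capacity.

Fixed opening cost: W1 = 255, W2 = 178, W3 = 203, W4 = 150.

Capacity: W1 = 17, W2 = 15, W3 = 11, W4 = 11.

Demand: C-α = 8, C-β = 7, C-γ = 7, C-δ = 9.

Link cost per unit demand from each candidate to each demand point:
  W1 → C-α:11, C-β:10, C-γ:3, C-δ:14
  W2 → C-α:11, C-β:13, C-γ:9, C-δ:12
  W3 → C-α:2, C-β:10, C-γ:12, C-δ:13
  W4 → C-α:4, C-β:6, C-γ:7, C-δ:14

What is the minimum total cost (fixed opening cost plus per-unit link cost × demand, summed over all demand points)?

759

Open {W1, W2}; cheapest assignment that respects the capacities:
  W1 (cap 17, load 16): C-γ, C-δ — cost 7×3 + 9×14 = 147
  W2 (cap 15, load 15): C-α, C-β — cost 8×11 + 7×13 = 179
  Shipping 326, fixed 433 → total 759.
  Any other capacity-feasible assignment to {W1, W2} ships for at least 326.
Compare {W1, W3, W4}: its best feasible assignment gives total 813.
Compare {W1, W2, W4}: its best feasible assignment gives total 814.
Every other set of open sites that can feasibly serve all demand totals ≥ 813 even under its best assignment. Minimum: 759.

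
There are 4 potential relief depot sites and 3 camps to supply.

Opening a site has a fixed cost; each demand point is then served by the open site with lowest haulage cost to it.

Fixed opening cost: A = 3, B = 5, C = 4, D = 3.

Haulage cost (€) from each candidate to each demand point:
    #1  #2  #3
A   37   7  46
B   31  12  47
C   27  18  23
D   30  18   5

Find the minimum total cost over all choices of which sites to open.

Open {A, D}: assign each demand point to its cheapest open site.
  #1→D 30, #2→A 7, #3→D 5
  haulage cost 42, fixed 6 → total 48.
Compare {A, C, D}: haulage cost 39 + fixed 10 = 49.
Compare {A, B, D}: haulage cost 42 + fixed 11 = 53.
Compare {A, B, C, D}: haulage cost 39 + fixed 15 = 54.
All other subsets cost ≥ 49. Minimum total cost: 48.

48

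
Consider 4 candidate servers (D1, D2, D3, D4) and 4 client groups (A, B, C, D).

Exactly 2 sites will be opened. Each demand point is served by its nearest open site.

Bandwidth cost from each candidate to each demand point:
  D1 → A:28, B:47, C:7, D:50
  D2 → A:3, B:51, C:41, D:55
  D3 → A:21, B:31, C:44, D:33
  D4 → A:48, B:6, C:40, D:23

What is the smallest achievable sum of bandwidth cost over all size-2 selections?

64

Open {D1, D4}.
  A→D1 28, B→D4 6, C→D1 7, D→D4 23  ⇒ total 64.
Compare {D2, D4}: total 72.
Compare {D3, D4}: total 90.
No size-2 selection does better; minimum is 64.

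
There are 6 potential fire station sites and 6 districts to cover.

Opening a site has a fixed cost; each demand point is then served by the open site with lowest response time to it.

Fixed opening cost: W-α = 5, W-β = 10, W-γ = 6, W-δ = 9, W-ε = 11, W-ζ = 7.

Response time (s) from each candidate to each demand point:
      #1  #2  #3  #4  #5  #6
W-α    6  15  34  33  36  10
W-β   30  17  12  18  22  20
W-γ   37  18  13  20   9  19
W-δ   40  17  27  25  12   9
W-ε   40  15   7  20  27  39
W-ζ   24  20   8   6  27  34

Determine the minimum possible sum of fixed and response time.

Open {W-α, W-γ, W-ζ}: assign each demand point to its cheapest open site.
  #1→W-α 6, #2→W-α 15, #3→W-ζ 8, #4→W-ζ 6, #5→W-γ 9, #6→W-α 10
  response time 54, fixed 18 → total 72.
Compare {W-α, W-δ, W-ζ}: response time 56 + fixed 21 = 77.
Compare {W-α, W-γ, W-δ, W-ζ}: response time 53 + fixed 27 = 80.
Compare {W-α, W-β, W-γ, W-ζ}: response time 54 + fixed 28 = 82.
All other subsets cost ≥ 77. Minimum total cost: 72.

72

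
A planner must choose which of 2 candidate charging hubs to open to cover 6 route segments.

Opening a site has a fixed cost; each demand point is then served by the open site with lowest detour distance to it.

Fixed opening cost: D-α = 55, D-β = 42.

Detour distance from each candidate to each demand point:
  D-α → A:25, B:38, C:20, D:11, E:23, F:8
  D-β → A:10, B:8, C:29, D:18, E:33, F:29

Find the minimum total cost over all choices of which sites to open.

Open {D-β}: assign each demand point to its cheapest open site.
  A→D-β 10, B→D-β 8, C→D-β 29, D→D-β 18, E→D-β 33, F→D-β 29
  detour distance 127, fixed 42 → total 169.
Compare {D-α, D-β}: detour distance 80 + fixed 97 = 177.
Compare {D-α}: detour distance 125 + fixed 55 = 180.

169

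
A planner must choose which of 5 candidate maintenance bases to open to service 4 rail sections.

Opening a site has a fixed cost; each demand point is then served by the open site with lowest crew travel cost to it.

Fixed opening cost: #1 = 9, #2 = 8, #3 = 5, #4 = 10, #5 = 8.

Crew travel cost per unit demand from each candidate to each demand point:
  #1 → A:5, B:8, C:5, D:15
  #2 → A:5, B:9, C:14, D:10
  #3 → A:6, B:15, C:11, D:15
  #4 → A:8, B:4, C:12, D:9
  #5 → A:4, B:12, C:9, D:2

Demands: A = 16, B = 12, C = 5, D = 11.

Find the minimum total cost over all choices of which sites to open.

186

Open {#1, #4, #5}: assign each demand point to its cheapest open site.
  A→#5 16×4=64, B→#4 12×4=48, C→#1 5×5=25, D→#5 11×2=22
  crew travel cost 159, fixed 27 → total 186.
Compare {#1, #3, #4, #5}: crew travel cost 159 + fixed 32 = 191.
Compare {#1, #2, #4, #5}: crew travel cost 159 + fixed 35 = 194.
Compare {#4, #5}: crew travel cost 179 + fixed 18 = 197.
All other subsets cost ≥ 191. Minimum total cost: 186.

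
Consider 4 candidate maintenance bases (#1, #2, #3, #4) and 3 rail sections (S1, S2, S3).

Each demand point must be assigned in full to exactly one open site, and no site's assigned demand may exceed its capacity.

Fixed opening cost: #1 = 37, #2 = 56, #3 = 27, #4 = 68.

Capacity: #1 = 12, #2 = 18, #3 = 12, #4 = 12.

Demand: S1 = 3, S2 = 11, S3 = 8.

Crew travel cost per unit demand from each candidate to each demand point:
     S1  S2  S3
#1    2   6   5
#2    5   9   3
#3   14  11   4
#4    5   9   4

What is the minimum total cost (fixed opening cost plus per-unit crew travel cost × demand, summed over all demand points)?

Open {#1, #2}; cheapest assignment that respects the capacities:
  #1 (cap 12, load 11): S2 — cost 11×6 = 66
  #2 (cap 18, load 11): S1, S3 — cost 3×5 + 8×3 = 39
  Shipping 105, fixed 93 → total 198.
  Any other capacity-feasible assignment to {#1, #2} ships for at least 105.
Compare {#1, #3}: its best feasible assignment gives total 204.
Compare {#1, #4}: its best feasible assignment gives total 218.
Every other set of open sites that can feasibly serve all demand totals ≥ 204 even under its best assignment. Minimum: 198.

198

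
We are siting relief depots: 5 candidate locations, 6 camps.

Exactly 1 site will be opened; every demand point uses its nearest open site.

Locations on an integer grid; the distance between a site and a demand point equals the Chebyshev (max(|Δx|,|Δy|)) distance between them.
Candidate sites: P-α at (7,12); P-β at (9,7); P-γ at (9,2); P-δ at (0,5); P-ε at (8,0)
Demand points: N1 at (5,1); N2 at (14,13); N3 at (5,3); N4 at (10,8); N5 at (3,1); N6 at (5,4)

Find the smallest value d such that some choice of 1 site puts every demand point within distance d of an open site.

6

Open {P-β}.
  Farthest demand point is N1 at distance 6 (to P-β); all others are ≤ 6.
With {P-α} the worst case is 11.
With {P-γ} the worst case is 11.
No size-1 selection achieves below 6.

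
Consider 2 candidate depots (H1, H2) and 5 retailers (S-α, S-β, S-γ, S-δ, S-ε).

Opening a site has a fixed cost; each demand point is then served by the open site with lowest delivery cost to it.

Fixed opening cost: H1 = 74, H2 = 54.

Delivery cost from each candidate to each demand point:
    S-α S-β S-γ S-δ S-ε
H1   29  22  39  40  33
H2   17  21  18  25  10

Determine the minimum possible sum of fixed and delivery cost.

Open {H2}: assign each demand point to its cheapest open site.
  S-α→H2 17, S-β→H2 21, S-γ→H2 18, S-δ→H2 25, S-ε→H2 10
  delivery cost 91, fixed 54 → total 145.
Compare {H1, H2}: delivery cost 91 + fixed 128 = 219.
Compare {H1}: delivery cost 163 + fixed 74 = 237.

145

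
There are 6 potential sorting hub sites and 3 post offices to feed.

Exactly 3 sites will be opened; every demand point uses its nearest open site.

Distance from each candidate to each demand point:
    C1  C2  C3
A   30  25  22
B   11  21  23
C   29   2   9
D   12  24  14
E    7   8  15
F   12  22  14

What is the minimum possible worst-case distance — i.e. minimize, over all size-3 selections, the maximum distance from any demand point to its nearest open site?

9

Open {A, C, E}.
  Farthest demand point is C3 at distance 9 (to C); all others are ≤ 9.
With {B, C, E} the worst case is 9.
With {C, D, E} the worst case is 9.
No size-3 selection achieves below 9.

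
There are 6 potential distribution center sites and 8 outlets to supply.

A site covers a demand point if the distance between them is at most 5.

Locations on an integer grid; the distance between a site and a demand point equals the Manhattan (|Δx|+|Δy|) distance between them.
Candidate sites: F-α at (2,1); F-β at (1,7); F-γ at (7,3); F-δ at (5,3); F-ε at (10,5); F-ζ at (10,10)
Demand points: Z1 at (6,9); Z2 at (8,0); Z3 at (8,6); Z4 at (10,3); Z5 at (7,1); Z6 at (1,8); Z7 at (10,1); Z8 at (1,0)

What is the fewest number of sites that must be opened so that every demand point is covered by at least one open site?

Coverage sets (demand points within 5 of each site):
  F-α: {Z5, Z8}
  F-β: {Z6}
  F-γ: {Z2, Z3, Z4, Z5, Z7}
  F-δ: {Z4, Z5}
  F-ε: {Z3, Z4, Z7}
  F-ζ: {Z1}
No 3 sites suffice: every size-3 union leaves at least one demand point uncovered.
But {F-α, F-β, F-γ, F-ζ} covers everything, so the minimum is 4.

4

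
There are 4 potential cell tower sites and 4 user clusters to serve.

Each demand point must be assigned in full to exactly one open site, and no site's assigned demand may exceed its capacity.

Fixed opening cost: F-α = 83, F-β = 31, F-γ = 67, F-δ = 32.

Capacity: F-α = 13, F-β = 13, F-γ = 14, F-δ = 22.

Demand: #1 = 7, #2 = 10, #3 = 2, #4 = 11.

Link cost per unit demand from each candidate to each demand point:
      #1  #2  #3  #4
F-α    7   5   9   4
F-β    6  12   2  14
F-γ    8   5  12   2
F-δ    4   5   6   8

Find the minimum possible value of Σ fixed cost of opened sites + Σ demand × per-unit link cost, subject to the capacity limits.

211

Open {F-γ, F-δ}; cheapest assignment that respects the capacities:
  F-γ (cap 14, load 11): #4 — cost 11×2 = 22
  F-δ (cap 22, load 19): #1, #2, #3 — cost 7×4 + 10×5 + 2×6 = 90
  Shipping 112, fixed 99 → total 211.
  Any other capacity-feasible assignment to {F-γ, F-δ} ships for at least 112.
Compare {F-β, F-γ, F-δ}: its best feasible assignment gives total 234.
Compare {F-β, F-δ}: its best feasible assignment gives total 247.
Every other set of open sites that can feasibly serve all demand totals ≥ 234 even under its best assignment. Minimum: 211.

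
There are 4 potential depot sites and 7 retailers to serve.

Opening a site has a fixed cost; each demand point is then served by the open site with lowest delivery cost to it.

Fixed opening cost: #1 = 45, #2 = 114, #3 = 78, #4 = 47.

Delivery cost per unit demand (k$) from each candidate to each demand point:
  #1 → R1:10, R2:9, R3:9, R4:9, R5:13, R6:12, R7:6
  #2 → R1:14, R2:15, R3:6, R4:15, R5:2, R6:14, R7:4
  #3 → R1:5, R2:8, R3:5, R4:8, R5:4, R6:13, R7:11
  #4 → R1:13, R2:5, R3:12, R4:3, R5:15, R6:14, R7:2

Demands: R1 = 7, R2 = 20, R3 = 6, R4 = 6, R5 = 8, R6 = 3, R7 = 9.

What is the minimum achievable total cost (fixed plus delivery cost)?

397

Open {#3, #4}: assign each demand point to its cheapest open site.
  R1→#3 7×5=35, R2→#4 20×5=100, R3→#3 6×5=30, R4→#4 6×3=18, R5→#3 8×4=32, R6→#3 3×13=39, R7→#4 9×2=18
  delivery cost 272, fixed 125 → total 397.
Compare {#1, #3, #4}: delivery cost 269 + fixed 170 = 439.
Compare {#2, #4}: delivery cost 321 + fixed 161 = 482.
Compare {#1, #4}: delivery cost 400 + fixed 92 = 492.
All other subsets cost ≥ 439. Minimum total cost: 397.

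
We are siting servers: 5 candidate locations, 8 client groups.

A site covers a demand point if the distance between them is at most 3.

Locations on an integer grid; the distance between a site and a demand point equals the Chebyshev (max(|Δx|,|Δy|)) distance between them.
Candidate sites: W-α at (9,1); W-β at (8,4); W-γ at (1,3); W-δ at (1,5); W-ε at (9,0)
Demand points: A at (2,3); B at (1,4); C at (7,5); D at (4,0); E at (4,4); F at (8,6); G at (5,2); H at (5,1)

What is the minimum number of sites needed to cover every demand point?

2

Coverage sets (demand points within 3 of each site):
  W-α: {}
  W-β: {C, F, G, H}
  W-γ: {A, B, D, E}
  W-δ: {A, B, E}
  W-ε: {}
No single site covers all 8 demand points.
But {W-β, W-γ} covers everything, so the minimum is 2.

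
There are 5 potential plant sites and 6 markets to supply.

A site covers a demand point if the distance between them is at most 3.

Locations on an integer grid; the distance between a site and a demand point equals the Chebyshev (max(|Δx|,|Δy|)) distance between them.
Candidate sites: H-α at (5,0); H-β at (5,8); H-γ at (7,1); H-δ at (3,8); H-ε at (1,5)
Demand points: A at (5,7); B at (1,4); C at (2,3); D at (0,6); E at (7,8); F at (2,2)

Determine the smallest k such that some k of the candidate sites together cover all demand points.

2

Coverage sets (demand points within 3 of each site):
  H-α: {C, F}
  H-β: {A, E}
  H-γ: {}
  H-δ: {A, D}
  H-ε: {B, C, D, F}
No single site covers all 6 demand points.
But {H-β, H-ε} covers everything, so the minimum is 2.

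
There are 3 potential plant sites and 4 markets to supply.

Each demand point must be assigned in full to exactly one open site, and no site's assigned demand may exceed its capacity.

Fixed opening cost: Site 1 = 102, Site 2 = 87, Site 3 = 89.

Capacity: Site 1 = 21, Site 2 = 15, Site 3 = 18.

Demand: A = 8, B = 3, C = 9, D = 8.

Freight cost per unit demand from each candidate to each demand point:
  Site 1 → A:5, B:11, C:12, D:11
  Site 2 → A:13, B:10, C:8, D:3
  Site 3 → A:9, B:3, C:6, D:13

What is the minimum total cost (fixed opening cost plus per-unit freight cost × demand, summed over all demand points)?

356

Open {Site 2, Site 3}; cheapest assignment that respects the capacities:
  Site 2 (cap 15, load 11): B, D — cost 3×10 + 8×3 = 54
  Site 3 (cap 18, load 17): A, C — cost 8×9 + 9×6 = 126
  Shipping 180, fixed 176 → total 356.
  Any other capacity-feasible assignment to {Site 2, Site 3} ships for at least 180.
Compare {Site 1, Site 3}: its best feasible assignment gives total 382.
Compare {Site 1, Site 2}: its best feasible assignment gives total 391.
Every other set of open sites that can feasibly serve all demand totals ≥ 382 even under its best assignment. Minimum: 356.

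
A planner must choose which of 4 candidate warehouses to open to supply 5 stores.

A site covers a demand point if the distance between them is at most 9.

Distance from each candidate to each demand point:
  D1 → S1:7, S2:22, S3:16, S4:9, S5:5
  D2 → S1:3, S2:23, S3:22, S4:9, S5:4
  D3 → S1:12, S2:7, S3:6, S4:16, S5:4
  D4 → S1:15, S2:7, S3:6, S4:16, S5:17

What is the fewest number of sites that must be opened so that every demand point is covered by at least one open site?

2

Coverage sets (demand points within 9 of each site):
  D1: {S1, S4, S5}
  D2: {S1, S4, S5}
  D3: {S2, S3, S5}
  D4: {S2, S3}
No single site covers all 5 demand points.
But {D1, D3} covers everything, so the minimum is 2.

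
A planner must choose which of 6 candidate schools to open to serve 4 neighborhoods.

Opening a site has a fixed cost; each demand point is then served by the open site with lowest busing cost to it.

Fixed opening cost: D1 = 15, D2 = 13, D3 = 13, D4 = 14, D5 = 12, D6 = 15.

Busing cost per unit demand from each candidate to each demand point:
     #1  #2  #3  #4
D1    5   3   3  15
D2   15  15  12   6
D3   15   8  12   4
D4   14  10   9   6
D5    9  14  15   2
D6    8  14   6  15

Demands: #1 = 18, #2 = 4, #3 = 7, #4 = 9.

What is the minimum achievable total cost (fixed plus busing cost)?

Open {D1, D5}: assign each demand point to its cheapest open site.
  #1→D1 18×5=90, #2→D1 4×3=12, #3→D1 7×3=21, #4→D5 9×2=18
  busing cost 141, fixed 27 → total 168.
Compare {D1, D2, D5}: busing cost 141 + fixed 40 = 181.
Compare {D1, D3, D5}: busing cost 141 + fixed 40 = 181.
Compare {D1, D4, D5}: busing cost 141 + fixed 41 = 182.
All other subsets cost ≥ 181. Minimum total cost: 168.

168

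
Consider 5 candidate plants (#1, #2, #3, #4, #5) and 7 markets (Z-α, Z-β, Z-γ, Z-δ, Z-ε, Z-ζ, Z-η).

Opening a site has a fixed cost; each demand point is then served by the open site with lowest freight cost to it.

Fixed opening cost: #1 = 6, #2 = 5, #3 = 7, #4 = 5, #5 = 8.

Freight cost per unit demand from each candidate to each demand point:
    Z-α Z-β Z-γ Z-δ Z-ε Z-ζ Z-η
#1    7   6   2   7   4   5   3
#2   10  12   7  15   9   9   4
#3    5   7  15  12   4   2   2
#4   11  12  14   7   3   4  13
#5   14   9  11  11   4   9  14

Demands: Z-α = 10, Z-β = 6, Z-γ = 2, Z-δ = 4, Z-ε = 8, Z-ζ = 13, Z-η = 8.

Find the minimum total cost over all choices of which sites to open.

202

Open {#1, #3, #4}: assign each demand point to its cheapest open site.
  Z-α→#3 10×5=50, Z-β→#1 6×6=36, Z-γ→#1 2×2=4, Z-δ→#1 4×7=28, Z-ε→#4 8×3=24, Z-ζ→#3 13×2=26, Z-η→#3 8×2=16
  freight cost 184, fixed 18 → total 202.
Compare {#1, #3}: freight cost 192 + fixed 13 = 205.
Compare {#1, #2, #3, #4}: freight cost 184 + fixed 23 = 207.
Compare {#1, #2, #3}: freight cost 192 + fixed 18 = 210.
All other subsets cost ≥ 205. Minimum total cost: 202.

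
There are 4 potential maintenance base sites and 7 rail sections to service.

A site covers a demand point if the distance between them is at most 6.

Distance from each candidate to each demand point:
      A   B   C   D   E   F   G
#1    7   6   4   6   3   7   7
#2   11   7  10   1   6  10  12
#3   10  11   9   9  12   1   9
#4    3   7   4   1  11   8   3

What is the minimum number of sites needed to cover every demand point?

3

Coverage sets (demand points within 6 of each site):
  #1: {B, C, D, E}
  #2: {D, E}
  #3: {F}
  #4: {A, C, D, G}
No 2 sites suffice: every size-2 union leaves at least one demand point uncovered.
But {#1, #3, #4} covers everything, so the minimum is 3.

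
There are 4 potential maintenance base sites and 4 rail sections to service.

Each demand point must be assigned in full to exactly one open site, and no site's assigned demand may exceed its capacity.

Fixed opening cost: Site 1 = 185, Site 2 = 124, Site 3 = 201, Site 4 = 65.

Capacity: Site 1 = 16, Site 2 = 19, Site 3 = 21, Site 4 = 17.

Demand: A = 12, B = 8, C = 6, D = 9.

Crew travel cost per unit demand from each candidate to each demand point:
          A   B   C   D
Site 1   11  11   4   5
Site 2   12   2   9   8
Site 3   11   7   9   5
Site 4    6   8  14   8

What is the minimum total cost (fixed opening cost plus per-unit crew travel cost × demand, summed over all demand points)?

523

Open {Site 2, Site 4}; cheapest assignment that respects the capacities:
  Site 2 (cap 19, load 18): A, C — cost 12×12 + 6×9 = 198
  Site 4 (cap 17, load 17): B, D — cost 8×8 + 9×8 = 136
  Shipping 334, fixed 189 → total 523.
  Any other capacity-feasible assignment to {Site 2, Site 4} ships for at least 334.
Compare {Site 1, Site 2, Site 4}: its best feasible assignment gives total 531.
Compare {Site 2, Site 3}: its best feasible assignment gives total 572.
Every other set of open sites that can feasibly serve all demand totals ≥ 531 even under its best assignment. Minimum: 523.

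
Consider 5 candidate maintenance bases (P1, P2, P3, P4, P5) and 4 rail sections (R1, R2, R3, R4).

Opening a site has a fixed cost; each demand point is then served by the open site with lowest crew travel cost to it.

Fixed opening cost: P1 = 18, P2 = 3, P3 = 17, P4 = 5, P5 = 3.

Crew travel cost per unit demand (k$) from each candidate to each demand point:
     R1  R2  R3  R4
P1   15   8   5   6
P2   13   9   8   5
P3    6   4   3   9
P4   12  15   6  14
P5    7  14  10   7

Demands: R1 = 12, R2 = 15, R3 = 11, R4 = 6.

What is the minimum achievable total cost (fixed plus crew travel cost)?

215

Open {P2, P3}: assign each demand point to its cheapest open site.
  R1→P3 12×6=72, R2→P3 15×4=60, R3→P3 11×3=33, R4→P2 6×5=30
  crew travel cost 195, fixed 20 → total 215.
Compare {P2, P3, P5}: crew travel cost 195 + fixed 23 = 218.
Compare {P2, P3, P4}: crew travel cost 195 + fixed 25 = 220.
Compare {P2, P3, P4, P5}: crew travel cost 195 + fixed 28 = 223.
All other subsets cost ≥ 218. Minimum total cost: 215.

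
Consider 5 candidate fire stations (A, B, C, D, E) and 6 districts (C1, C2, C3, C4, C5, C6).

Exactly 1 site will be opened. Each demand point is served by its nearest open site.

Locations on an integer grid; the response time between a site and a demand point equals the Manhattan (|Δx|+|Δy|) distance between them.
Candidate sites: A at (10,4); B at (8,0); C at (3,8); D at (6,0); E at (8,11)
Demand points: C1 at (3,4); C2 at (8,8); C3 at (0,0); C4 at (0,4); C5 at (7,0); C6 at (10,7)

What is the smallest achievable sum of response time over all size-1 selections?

45

Open {D}.
  C1→D 7, C2→D 10, C3→D 6, C4→D 10, C5→D 1, C6→D 11  ⇒ total 45.
Compare {A}: total 47.
Compare {B}: total 47.
No size-1 selection does better; minimum is 45.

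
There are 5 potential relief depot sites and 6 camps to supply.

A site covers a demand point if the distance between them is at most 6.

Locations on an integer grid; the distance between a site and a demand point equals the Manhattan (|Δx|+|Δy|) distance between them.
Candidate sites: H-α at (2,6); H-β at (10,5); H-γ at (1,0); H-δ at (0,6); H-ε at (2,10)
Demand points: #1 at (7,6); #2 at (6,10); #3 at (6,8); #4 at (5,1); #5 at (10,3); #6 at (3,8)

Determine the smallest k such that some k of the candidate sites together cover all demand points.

Coverage sets (demand points within 6 of each site):
  H-α: {#1, #3, #6}
  H-β: {#1, #5}
  H-γ: {#4}
  H-δ: {#6}
  H-ε: {#2, #3, #6}
No 2 sites suffice: every size-2 union leaves at least one demand point uncovered.
But {H-β, H-γ, H-ε} covers everything, so the minimum is 3.

3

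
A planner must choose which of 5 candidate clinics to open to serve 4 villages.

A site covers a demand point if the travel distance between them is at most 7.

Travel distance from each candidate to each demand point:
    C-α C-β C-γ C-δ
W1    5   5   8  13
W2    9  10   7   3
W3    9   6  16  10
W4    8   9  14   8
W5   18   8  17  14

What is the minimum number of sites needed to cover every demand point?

2

Coverage sets (demand points within 7 of each site):
  W1: {C-α, C-β}
  W2: {C-γ, C-δ}
  W3: {C-β}
  W4: {}
  W5: {}
No single site covers all 4 demand points.
But {W1, W2} covers everything, so the minimum is 2.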